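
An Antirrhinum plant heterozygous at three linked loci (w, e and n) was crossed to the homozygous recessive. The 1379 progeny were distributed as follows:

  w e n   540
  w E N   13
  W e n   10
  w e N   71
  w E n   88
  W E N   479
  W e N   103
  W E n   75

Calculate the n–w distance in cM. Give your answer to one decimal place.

The two most frequent reciprocal classes, W E N and w e n, are the parental types, so the F1 was W E N / w e n.
The two rarest classes, w E N and W e n, are the double crossovers. Comparing them with the parentals, only the w allele has switched, so w is the middle locus and the order is e – w – n.
Crossovers in the w–n interval produce the single-crossover classes W E n and w e N (75 + 71 = 146) plus the double crossovers (23).
RF(w–n) = (146 + 23) / 1379 = 169/1379 = 0.1226 → 12.3 cM.

12.3 cM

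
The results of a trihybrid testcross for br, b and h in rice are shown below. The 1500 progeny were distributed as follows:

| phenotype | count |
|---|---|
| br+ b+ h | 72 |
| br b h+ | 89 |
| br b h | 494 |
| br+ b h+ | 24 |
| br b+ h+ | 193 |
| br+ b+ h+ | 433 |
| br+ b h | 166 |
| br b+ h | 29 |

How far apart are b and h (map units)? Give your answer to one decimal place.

The two most frequent reciprocal classes, br b h and br+ b+ h+, are the parental types, so the F1 was br b h / br+ b+ h+.
The two rarest classes, br b+ h and br+ b h+, are the double crossovers. Comparing them with the parentals, only the b allele has switched, so b is the middle locus and the order is h – b – br.
Crossovers in the h–b interval produce the single-crossover classes br b h+ and br+ b+ h (89 + 72 = 161) plus the double crossovers (53).
RF(h–b) = (161 + 53) / 1500 = 214/1500 = 0.1427 → 14.3 map units.

14.3 map units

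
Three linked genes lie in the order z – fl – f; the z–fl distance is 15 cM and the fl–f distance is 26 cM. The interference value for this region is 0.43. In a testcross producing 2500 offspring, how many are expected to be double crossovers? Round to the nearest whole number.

Map distances give recombination frequencies of 0.150 and 0.260 for the two intervals.
With interference 0.43 (so coincidence = 0.57), expected double-crossover frequency = 0.150 × 0.260 × 0.57 = 0.02223.
Expected number = 0.02223 × 2500 = 55.58 ≈ 56.

56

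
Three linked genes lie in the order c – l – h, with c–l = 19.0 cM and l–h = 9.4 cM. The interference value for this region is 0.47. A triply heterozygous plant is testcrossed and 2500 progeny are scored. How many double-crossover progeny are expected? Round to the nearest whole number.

Map distances give recombination frequencies of 0.190 and 0.094 for the two intervals.
With interference 0.47 (so coincidence = 0.53), expected double-crossover frequency = 0.190 × 0.094 × 0.53 = 0.00947.
Expected number = 0.00947 × 2500 = 23.66 ≈ 24.

24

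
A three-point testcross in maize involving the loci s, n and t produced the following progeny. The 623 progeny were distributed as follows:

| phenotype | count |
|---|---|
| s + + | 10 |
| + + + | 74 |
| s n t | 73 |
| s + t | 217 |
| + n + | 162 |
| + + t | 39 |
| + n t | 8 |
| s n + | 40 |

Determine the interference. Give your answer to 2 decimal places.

0.30

The two most frequent reciprocal classes, s + t and + n +, are the parental types, so the F1 was s + t / + n +.
The two rarest classes, s + + and + n t, are the double crossovers. Comparing them with the parentals, only the t allele has switched, so t is the middle locus and the order is n – t – s.
n–t: (147 + 18)/623 = 0.2648; t–s: (79 + 18)/623 = 0.1557.
Expected DCO frequency = 0.2648 × 0.1557 ≈ 0.04123; observed = 18/623 ≈ 0.02889.
Coefficient of coincidence = 0.02889/0.04123 ≈ 0.70; interference = 1 − 0.70 = 0.30.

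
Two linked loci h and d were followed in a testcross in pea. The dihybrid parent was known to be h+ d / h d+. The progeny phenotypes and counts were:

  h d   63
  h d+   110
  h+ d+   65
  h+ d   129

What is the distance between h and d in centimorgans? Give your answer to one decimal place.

34.9 centimorgans

The recombinant classes are h+ d+ and h d: 65 + 63 = 128.
Recombination frequency = 128/367 = 0.3488 ≈ 34.9%, i.e. 34.9 centimorgans.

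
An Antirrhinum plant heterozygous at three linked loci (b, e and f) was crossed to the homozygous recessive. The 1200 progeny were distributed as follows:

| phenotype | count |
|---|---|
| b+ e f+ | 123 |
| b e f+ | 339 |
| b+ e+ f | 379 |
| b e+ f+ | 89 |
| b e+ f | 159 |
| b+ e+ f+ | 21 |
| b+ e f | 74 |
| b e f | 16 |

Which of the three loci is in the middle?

The two most frequent reciprocal classes, b e f+ and b+ e+ f, are the parental types, so the F1 was b e f+ / b+ e+ f.
The two rarest classes, b e f and b+ e+ f+, are the double crossovers. Comparing them with the parentals, only the f allele has switched, so f is the middle locus and the order is b – f – e.

f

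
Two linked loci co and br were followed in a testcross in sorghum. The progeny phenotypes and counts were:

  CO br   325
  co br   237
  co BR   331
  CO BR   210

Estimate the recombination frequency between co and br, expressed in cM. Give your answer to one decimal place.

The two most frequent classes, CO br (325) and co BR (331), are the parental types, so the F1 was CO br / co BR.
The recombinant classes are CO BR and co br: 210 + 237 = 447.
Recombination frequency = 447/1103 = 0.4053 ≈ 40.5%, i.e. 40.5 cM.

40.5 cM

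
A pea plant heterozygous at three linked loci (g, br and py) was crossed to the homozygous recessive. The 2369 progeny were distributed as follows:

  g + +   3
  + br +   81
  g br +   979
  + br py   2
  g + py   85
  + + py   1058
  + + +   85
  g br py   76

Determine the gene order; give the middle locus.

The two most frequent reciprocal classes, + + py and g br +, are the parental types, so the F1 was + + py / g br +.
The two rarest classes, + br py and g + +, are the double crossovers. Comparing them with the parentals, only the br allele has switched, so br is the middle locus and the order is py – br – g.

br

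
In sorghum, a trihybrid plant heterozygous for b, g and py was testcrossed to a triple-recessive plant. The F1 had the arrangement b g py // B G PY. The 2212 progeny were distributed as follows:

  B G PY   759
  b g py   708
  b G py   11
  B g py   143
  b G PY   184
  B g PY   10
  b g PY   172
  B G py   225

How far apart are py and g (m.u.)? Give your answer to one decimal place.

The two rarest classes, b G py and B g PY, are the double crossovers. Comparing them with the parentals, only the g allele has switched, so g is the middle locus and the order is b – g – py.
Crossovers in the g–py interval produce the single-crossover classes b g PY and B G py (172 + 225 = 397) plus the double crossovers (21).
RF(g–py) = (397 + 21) / 2212 = 418/2212 = 0.1890 → 18.9 m.u.

18.9 m.u.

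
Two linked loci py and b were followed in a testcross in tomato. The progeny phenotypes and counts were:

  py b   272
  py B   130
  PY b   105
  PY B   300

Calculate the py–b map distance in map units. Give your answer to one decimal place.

29.1 map units

The two most frequent classes, PY B (300) and py b (272), are the parental types, so the F1 was PY B / py b.
The recombinant classes are PY b and py B: 105 + 130 = 235.
Recombination frequency = 235/807 = 0.2912 ≈ 29.1%, i.e. 29.1 map units.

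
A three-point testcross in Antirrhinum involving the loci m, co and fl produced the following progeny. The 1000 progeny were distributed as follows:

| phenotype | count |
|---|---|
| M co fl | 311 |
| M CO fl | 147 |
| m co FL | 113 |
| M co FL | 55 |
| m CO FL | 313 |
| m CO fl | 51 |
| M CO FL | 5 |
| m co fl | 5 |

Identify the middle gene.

The two most frequent reciprocal classes, m CO FL and M co fl, are the parental types, so the F1 was m CO FL / M co fl.
The two rarest classes, M CO FL and m co fl, are the double crossovers. Comparing them with the parentals, only the m allele has switched, so m is the middle locus and the order is fl – m – co.

m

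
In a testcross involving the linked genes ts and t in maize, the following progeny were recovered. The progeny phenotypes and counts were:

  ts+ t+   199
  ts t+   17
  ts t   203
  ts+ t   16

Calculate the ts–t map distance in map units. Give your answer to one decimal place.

7.6 map units

The two most frequent classes, ts+ t+ (199) and ts t (203), are the parental types, so the F1 was ts+ t+ / ts t.
The recombinant classes are ts+ t and ts t+: 16 + 17 = 33.
Recombination frequency = 33/435 = 0.0759 ≈ 7.6%, i.e. 7.6 map units.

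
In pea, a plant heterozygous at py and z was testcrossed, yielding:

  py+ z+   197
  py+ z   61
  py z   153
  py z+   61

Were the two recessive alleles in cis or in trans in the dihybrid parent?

The two most frequent classes are py+ z+ (197) and py z (153); these are the parental (non-recombinant) types.
So the F1 carried py+ z+ on one chromosome and py z on the other — the recessive alleles are on the same chromosome (cis / coupling).

cis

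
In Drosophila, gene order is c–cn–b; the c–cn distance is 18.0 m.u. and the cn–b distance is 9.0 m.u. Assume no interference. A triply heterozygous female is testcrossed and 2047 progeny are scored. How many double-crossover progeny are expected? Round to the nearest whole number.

33

Map distances give recombination frequencies of 0.180 and 0.090 for the two intervals.
With no interference, expected double-crossover frequency = 0.180 × 0.090 = 0.01620.
Expected number = 0.01620 × 2047 = 33.16 ≈ 33.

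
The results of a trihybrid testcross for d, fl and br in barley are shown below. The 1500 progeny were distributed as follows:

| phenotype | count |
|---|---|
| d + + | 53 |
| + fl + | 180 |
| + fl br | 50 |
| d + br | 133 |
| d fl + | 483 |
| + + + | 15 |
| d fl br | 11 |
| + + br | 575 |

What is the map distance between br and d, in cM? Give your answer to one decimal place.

22.6 cM

The two most frequent reciprocal classes, + + br and d fl +, are the parental types, so the F1 was + + br / d fl +.
The two rarest classes, + + + and d fl br, are the double crossovers. Comparing them with the parentals, only the br allele has switched, so br is the middle locus and the order is fl – br – d.
Crossovers in the br–d interval produce the single-crossover classes d + br and + fl + (133 + 180 = 313) plus the double crossovers (26).
RF(br–d) = (313 + 26) / 1500 = 339/1500 = 0.2260 → 22.6 cM.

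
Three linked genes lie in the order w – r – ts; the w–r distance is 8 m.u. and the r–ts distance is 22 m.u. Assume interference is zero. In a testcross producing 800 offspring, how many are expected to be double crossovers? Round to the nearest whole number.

14

Map distances give recombination frequencies of 0.080 and 0.220 for the two intervals.
With no interference, expected double-crossover frequency = 0.080 × 0.220 = 0.01760.
Expected number = 0.01760 × 800 = 14.08 ≈ 14.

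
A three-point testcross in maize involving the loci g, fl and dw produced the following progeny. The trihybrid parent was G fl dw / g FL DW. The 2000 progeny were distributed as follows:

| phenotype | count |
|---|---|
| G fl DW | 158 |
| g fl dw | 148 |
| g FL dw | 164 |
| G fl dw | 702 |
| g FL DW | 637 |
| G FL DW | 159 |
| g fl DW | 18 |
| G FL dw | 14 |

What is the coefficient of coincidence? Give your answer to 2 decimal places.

The two rarest classes, G FL dw and g fl DW, are the double crossovers. Comparing them with the parentals, only the fl allele has switched, so fl is the middle locus and the order is dw – fl – g.
dw–fl: (322 + 32)/2000 = 0.1770; fl–g: (307 + 32)/2000 = 0.1695.
Expected DCO frequency = 0.1770 × 0.1695 ≈ 0.03000; observed = 32/2000 ≈ 0.01600.
Coefficient of coincidence = 0.01600/0.03000 ≈ 0.53.

0.53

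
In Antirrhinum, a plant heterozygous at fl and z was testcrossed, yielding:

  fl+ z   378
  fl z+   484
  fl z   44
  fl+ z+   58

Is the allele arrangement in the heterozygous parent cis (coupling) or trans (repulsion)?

The two most frequent classes are fl+ z (378) and fl z+ (484); these are the parental (non-recombinant) types.
So the F1 carried fl+ z on one chromosome and fl z+ on the other — the recessive alleles are on opposite chromosomes (trans / repulsion).

trans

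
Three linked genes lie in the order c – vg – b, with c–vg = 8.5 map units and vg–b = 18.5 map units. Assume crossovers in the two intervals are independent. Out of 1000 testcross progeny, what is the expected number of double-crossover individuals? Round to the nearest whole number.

Map distances give recombination frequencies of 0.085 and 0.185 for the two intervals.
With no interference, expected double-crossover frequency = 0.085 × 0.185 = 0.01572.
Expected number = 0.01572 × 1000 = 15.72 ≈ 16.

16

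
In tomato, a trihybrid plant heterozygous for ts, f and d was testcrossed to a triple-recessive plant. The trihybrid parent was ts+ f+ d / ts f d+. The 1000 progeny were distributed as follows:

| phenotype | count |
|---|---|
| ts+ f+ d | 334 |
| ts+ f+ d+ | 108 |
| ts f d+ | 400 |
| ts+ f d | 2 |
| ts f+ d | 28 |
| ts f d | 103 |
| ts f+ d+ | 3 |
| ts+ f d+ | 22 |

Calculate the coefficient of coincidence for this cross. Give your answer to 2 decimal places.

The two rarest classes, ts+ f d and ts f+ d+, are the double crossovers. Comparing them with the parentals, only the f allele has switched, so f is the middle locus and the order is d – f – ts.
d–f: (211 + 5)/1000 = 0.2160; f–ts: (50 + 5)/1000 = 0.0550.
Expected DCO frequency = 0.2160 × 0.0550 ≈ 0.01188; observed = 5/1000 ≈ 0.00500.
Coefficient of coincidence = 0.00500/0.01188 ≈ 0.42.

0.42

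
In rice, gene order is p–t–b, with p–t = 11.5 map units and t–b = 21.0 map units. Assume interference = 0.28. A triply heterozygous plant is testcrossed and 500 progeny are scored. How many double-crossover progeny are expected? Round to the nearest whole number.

Map distances give recombination frequencies of 0.115 and 0.210 for the two intervals.
With interference 0.28 (so coincidence = 0.72), expected double-crossover frequency = 0.115 × 0.210 × 0.72 = 0.01739.
Expected number = 0.01739 × 500 = 8.69 ≈ 9.

9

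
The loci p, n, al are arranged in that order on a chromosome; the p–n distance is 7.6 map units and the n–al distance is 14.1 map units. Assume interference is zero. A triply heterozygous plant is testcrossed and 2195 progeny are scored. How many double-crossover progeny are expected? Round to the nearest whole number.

Map distances give recombination frequencies of 0.076 and 0.141 for the two intervals.
With no interference, expected double-crossover frequency = 0.076 × 0.141 = 0.01072.
Expected number = 0.01072 × 2195 = 23.52 ≈ 24.

24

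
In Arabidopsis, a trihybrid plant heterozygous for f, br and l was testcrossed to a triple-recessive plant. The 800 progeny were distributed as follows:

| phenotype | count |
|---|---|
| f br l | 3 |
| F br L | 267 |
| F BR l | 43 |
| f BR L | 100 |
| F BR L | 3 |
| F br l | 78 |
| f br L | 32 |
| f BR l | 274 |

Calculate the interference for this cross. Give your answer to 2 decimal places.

0.68

The two most frequent reciprocal classes, f BR l and F br L, are the parental types, so the F1 was f BR l / F br L.
The two rarest classes, f br l and F BR L, are the double crossovers. Comparing them with the parentals, only the br allele has switched, so br is the middle locus and the order is f – br – l.
f–br: (75 + 6)/800 = 0.1013; br–l: (178 + 6)/800 = 0.2300.
Expected DCO frequency = 0.1013 × 0.2300 ≈ 0.02330; observed = 6/800 ≈ 0.00750.
Coefficient of coincidence = 0.00750/0.02330 ≈ 0.32; interference = 1 − 0.32 = 0.68.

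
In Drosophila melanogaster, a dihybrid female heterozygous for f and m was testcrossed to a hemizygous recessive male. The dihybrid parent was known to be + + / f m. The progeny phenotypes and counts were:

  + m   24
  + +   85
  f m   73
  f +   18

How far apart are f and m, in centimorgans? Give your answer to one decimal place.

21.0 centimorgans

The recombinant classes are + m and f +: 24 + 18 = 42.
Recombination frequency = 42/200 = 0.2100 ≈ 21.0%, i.e. 21.0 centimorgans.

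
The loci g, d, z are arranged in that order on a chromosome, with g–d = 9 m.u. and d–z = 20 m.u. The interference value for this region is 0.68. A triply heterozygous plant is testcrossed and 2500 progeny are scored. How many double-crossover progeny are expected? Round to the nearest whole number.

Map distances give recombination frequencies of 0.090 and 0.200 for the two intervals.
With interference 0.68 (so coincidence = 0.32), expected double-crossover frequency = 0.090 × 0.200 × 0.32 = 0.00576.
Expected number = 0.00576 × 2500 = 14.40 ≈ 14.

14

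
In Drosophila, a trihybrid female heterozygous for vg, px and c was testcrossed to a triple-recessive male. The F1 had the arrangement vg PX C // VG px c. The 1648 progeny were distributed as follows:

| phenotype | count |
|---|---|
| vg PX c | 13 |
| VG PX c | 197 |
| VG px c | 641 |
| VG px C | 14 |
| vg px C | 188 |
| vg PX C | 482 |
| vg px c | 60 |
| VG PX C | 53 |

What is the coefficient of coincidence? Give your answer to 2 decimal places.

0.77

The two rarest classes, vg PX c and VG px C, are the double crossovers. Comparing them with the parentals, only the c allele has switched, so c is the middle locus and the order is px – c – vg.
px–c: (385 + 27)/1648 = 0.2500; c–vg: (113 + 27)/1648 = 0.0850.
Expected DCO frequency = 0.2500 × 0.0850 ≈ 0.02125; observed = 27/1648 ≈ 0.01638.
Coefficient of coincidence = 0.01638/0.02125 ≈ 0.77.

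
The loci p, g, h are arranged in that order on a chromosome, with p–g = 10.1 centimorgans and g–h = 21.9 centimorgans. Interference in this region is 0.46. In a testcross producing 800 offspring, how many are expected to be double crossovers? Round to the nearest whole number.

Map distances give recombination frequencies of 0.101 and 0.219 for the two intervals.
With interference 0.46 (so coincidence = 0.54), expected double-crossover frequency = 0.101 × 0.219 × 0.54 = 0.01194.
Expected number = 0.01194 × 800 = 9.56 ≈ 10.

10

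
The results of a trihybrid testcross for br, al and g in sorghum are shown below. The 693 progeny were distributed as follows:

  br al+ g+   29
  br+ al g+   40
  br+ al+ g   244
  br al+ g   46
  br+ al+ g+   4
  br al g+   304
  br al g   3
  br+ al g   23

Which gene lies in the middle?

The two most frequent reciprocal classes, br+ al+ g and br al g+, are the parental types, so the F1 was br+ al+ g / br al g+.
The two rarest classes, br+ al+ g+ and br al g, are the double crossovers. Comparing them with the parentals, only the g allele has switched, so g is the middle locus and the order is al – g – br.

g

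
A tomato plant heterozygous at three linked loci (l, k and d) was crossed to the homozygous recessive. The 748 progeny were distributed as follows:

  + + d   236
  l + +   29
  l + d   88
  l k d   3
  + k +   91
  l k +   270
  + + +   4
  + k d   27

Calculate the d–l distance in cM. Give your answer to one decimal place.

The two most frequent reciprocal classes, + + d and l k +, are the parental types, so the F1 was + + d / l k +.
The two rarest classes, + + + and l k d, are the double crossovers. Comparing them with the parentals, only the d allele has switched, so d is the middle locus and the order is l – d – k.
Crossovers in the l–d interval produce the single-crossover classes l + d and + k + (88 + 91 = 179) plus the double crossovers (7).
RF(l–d) = (179 + 7) / 748 = 186/748 = 0.2487 → 24.9 cM.

24.9 cM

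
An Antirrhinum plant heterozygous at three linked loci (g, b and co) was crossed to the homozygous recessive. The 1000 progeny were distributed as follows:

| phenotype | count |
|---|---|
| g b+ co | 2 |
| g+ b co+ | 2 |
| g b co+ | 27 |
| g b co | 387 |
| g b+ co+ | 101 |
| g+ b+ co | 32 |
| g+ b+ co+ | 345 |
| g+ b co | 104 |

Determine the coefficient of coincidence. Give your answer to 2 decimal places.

0.30

The two most frequent reciprocal classes, g b co and g+ b+ co+, are the parental types, so the F1 was g b co / g+ b+ co+.
The two rarest classes, g b+ co and g+ b co+, are the double crossovers. Comparing them with the parentals, only the b allele has switched, so b is the middle locus and the order is co – b – g.
co–b: (59 + 4)/1000 = 0.0630; b–g: (205 + 4)/1000 = 0.2090.
Expected DCO frequency = 0.0630 × 0.2090 ≈ 0.01317; observed = 4/1000 ≈ 0.00400.
Coefficient of coincidence = 0.00400/0.01317 ≈ 0.30.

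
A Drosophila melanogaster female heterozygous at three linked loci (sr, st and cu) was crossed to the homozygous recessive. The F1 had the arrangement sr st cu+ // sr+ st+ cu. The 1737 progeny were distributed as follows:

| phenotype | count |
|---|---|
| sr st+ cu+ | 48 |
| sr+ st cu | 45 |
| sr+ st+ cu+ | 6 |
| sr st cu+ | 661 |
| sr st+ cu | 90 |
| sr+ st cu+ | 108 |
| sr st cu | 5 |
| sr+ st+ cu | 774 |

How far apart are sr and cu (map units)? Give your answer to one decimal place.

The two rarest classes, sr st cu and sr+ st+ cu+, are the double crossovers. Comparing them with the parentals, only the cu allele has switched, so cu is the middle locus and the order is st – cu – sr.
Crossovers in the cu–sr interval produce the single-crossover classes sr+ st cu+ and sr st+ cu (108 + 90 = 198) plus the double crossovers (11).
RF(cu–sr) = (198 + 11) / 1737 = 209/1737 = 0.1203 → 12.0 map units.

12.0 map units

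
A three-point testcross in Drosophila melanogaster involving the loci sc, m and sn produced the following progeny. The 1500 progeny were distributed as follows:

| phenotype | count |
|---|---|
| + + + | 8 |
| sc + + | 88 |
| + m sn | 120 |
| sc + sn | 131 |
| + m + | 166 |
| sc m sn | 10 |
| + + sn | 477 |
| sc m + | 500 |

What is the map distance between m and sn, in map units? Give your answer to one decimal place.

The two most frequent reciprocal classes, sc m + and + + sn, are the parental types, so the F1 was sc m + / + + sn.
The two rarest classes, sc m sn and + + +, are the double crossovers. Comparing them with the parentals, only the sn allele has switched, so sn is the middle locus and the order is sc – sn – m.
Crossovers in the sn–m interval produce the single-crossover classes sc + + and + m sn (88 + 120 = 208) plus the double crossovers (18).
RF(sn–m) = (208 + 18) / 1500 = 226/1500 = 0.1507 → 15.1 map units.

15.1 map units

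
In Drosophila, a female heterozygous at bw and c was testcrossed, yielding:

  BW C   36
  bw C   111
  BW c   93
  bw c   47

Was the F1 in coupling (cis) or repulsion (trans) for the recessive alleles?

The two most frequent classes are BW c (93) and bw C (111); these are the parental (non-recombinant) types.
So the F1 carried BW c on one chromosome and bw C on the other — the recessive alleles are on opposite chromosomes (trans / repulsion).

trans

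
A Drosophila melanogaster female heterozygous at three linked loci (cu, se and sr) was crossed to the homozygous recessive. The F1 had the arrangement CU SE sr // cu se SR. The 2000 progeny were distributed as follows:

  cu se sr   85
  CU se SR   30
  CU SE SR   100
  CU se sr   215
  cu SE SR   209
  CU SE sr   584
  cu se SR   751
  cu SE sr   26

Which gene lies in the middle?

cu

The two rarest classes, cu SE sr and CU se SR, are the double crossovers. Comparing them with the parentals, only the cu allele has switched, so cu is the middle locus and the order is se – cu – sr.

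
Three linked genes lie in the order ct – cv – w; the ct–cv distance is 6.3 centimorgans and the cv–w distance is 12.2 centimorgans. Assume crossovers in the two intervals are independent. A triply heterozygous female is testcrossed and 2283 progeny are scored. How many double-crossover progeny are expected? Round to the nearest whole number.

18

Map distances give recombination frequencies of 0.063 and 0.122 for the two intervals.
With no interference, expected double-crossover frequency = 0.063 × 0.122 = 0.00769.
Expected number = 0.00769 × 2283 = 17.55 ≈ 18.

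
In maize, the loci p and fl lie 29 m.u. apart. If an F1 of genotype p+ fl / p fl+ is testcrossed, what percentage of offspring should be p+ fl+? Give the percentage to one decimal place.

A map distance of 29 m.u. corresponds to a recombination frequency of 0.290.
The F1 is p+ fl / p fl+, so p+ fl+ is a recombinant gamete class with expected frequency r/2 = 0.290/2 = 0.1450.
That is 0.1450 = 14.5% of the progeny.

14.5%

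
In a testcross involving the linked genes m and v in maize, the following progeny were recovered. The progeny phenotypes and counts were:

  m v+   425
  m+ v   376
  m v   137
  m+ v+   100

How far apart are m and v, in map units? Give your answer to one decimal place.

22.8 map units

The two most frequent classes, m+ v (376) and m v+ (425), are the parental types, so the F1 was m+ v / m v+.
The recombinant classes are m+ v+ and m v: 100 + 137 = 237.
Recombination frequency = 237/1038 = 0.2283 ≈ 22.8%, i.e. 22.8 map units.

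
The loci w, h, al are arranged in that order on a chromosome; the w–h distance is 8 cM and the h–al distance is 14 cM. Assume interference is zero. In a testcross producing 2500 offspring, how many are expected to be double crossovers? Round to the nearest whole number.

Map distances give recombination frequencies of 0.080 and 0.140 for the two intervals.
With no interference, expected double-crossover frequency = 0.080 × 0.140 = 0.01120.
Expected number = 0.01120 × 2500 = 28.00 ≈ 28.

28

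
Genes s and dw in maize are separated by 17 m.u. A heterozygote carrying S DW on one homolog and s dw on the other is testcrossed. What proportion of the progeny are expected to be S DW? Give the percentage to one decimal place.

41.5%

A map distance of 17 m.u. corresponds to a recombination frequency of 0.170.
The F1 is S DW / s dw, so S DW is a parental gamete class with expected frequency (1 − r)/2 = 0.830/2 = 0.4150.
That is 0.4150 = 41.5% of the progeny.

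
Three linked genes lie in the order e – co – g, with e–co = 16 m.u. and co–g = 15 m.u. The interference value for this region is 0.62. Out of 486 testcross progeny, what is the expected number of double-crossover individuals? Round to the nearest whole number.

Map distances give recombination frequencies of 0.160 and 0.150 for the two intervals.
With interference 0.62 (so coincidence = 0.38), expected double-crossover frequency = 0.160 × 0.150 × 0.38 = 0.00912.
Expected number = 0.00912 × 486 = 4.43 ≈ 4.

4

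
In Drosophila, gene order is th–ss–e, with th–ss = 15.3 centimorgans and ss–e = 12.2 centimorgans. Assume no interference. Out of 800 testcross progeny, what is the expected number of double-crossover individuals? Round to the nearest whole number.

Map distances give recombination frequencies of 0.153 and 0.122 for the two intervals.
With no interference, expected double-crossover frequency = 0.153 × 0.122 = 0.01867.
Expected number = 0.01867 × 800 = 14.93 ≈ 15.

15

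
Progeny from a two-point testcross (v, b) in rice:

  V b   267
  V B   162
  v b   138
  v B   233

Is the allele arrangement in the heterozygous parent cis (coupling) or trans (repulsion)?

trans

The two most frequent classes are V b (267) and v B (233); these are the parental (non-recombinant) types.
So the F1 carried V b on one chromosome and v B on the other — the recessive alleles are on opposite chromosomes (trans / repulsion).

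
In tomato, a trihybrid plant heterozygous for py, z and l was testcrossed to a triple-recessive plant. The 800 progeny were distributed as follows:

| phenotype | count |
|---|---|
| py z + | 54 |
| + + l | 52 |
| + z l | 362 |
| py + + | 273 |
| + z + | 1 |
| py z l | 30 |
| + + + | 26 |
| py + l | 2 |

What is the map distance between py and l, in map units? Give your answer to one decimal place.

The two most frequent reciprocal classes, + z l and py + +, are the parental types, so the F1 was + z l / py + +.
The two rarest classes, + z + and py + l, are the double crossovers. Comparing them with the parentals, only the l allele has switched, so l is the middle locus and the order is py – l – z.
Crossovers in the py–l interval produce the single-crossover classes py z l and + + + (30 + 26 = 56) plus the double crossovers (3).
RF(py–l) = (56 + 3) / 800 = 59/800 = 0.0737 → 7.4 map units.

7.4 map units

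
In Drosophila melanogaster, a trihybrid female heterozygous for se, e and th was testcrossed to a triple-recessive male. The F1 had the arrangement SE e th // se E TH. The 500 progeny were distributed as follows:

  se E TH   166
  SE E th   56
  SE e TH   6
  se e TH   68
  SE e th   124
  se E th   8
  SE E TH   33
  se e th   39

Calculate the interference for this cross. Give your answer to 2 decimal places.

0.41

The two rarest classes, SE e TH and se E th, are the double crossovers. Comparing them with the parentals, only the th allele has switched, so th is the middle locus and the order is se – th – e.
se–th: (72 + 14)/500 = 0.1720; th–e: (124 + 14)/500 = 0.2760.
Expected DCO frequency = 0.1720 × 0.2760 ≈ 0.04747; observed = 14/500 ≈ 0.02800.
Coefficient of coincidence = 0.02800/0.04747 ≈ 0.59; interference = 1 − 0.59 = 0.41.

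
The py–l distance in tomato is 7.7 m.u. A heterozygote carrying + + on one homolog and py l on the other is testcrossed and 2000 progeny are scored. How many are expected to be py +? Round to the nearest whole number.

A map distance of 7.7 m.u. corresponds to a recombination frequency of 0.077.
The F1 is + + / py l, so py + is a recombinant gamete class with expected frequency r/2 = 0.077/2 = 0.0385.
Expected number = 0.0385 × 2000 = 77.00 ≈ 77.

77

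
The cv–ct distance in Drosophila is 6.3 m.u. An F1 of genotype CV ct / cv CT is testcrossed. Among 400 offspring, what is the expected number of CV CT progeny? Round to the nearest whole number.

13

A map distance of 6.3 m.u. corresponds to a recombination frequency of 0.063.
The F1 is CV ct / cv CT, so CV CT is a recombinant gamete class with expected frequency r/2 = 0.063/2 = 0.0315.
Expected number = 0.0315 × 400 = 12.60 ≈ 13.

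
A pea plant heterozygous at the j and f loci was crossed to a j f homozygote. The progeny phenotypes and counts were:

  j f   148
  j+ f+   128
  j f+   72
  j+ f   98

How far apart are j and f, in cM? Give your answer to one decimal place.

The two most frequent classes, j+ f+ (128) and j f (148), are the parental types, so the F1 was j+ f+ / j f.
The recombinant classes are j+ f and j f+: 98 + 72 = 170.
Recombination frequency = 170/446 = 0.3812 ≈ 38.1%, i.e. 38.1 cM.

38.1 cM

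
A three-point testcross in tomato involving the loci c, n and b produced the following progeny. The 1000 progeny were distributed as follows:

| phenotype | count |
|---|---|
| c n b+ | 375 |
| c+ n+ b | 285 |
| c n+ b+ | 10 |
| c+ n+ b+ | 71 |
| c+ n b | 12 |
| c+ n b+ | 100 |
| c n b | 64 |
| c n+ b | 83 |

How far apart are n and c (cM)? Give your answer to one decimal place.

The two most frequent reciprocal classes, c n b+ and c+ n+ b, are the parental types, so the F1 was c n b+ / c+ n+ b.
The two rarest classes, c n+ b+ and c+ n b, are the double crossovers. Comparing them with the parentals, only the n allele has switched, so n is the middle locus and the order is c – n – b.
Crossovers in the c–n interval produce the single-crossover classes c+ n b+ and c n+ b (100 + 83 = 183) plus the double crossovers (22).
RF(c–n) = (183 + 22) / 1000 = 205/1000 = 0.2050 → 20.5 cM.

20.5 cM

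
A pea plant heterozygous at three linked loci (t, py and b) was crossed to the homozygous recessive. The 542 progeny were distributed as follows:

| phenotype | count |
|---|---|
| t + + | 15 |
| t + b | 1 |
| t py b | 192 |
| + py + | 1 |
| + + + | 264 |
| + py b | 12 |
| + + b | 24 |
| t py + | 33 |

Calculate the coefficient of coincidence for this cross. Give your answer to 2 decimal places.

0.63

The two most frequent reciprocal classes, + + + and t py b, are the parental types, so the F1 was + + + / t py b.
The two rarest classes, + py + and t + b, are the double crossovers. Comparing them with the parentals, only the py allele has switched, so py is the middle locus and the order is t – py – b.
t–py: (27 + 2)/542 = 0.0535; py–b: (57 + 2)/542 = 0.1089.
Expected DCO frequency = 0.0535 × 0.1089 ≈ 0.00583; observed = 2/542 ≈ 0.00369.
Coefficient of coincidence = 0.00369/0.00583 ≈ 0.63.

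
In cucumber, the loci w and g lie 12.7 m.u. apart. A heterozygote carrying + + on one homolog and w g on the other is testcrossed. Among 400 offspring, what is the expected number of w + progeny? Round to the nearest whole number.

25

A map distance of 12.7 m.u. corresponds to a recombination frequency of 0.127.
The F1 is + + / w g, so w + is a recombinant gamete class with expected frequency r/2 = 0.127/2 = 0.0635.
Expected number = 0.0635 × 400 = 25.40 ≈ 25.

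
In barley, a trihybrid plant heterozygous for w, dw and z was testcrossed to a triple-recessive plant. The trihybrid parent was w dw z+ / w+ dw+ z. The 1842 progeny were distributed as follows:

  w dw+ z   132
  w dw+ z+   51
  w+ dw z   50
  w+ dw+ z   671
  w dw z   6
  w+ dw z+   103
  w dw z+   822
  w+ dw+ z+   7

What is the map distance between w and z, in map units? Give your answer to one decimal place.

The two rarest classes, w dw z and w+ dw+ z+, are the double crossovers. Comparing them with the parentals, only the z allele has switched, so z is the middle locus and the order is w – z – dw.
Crossovers in the w–z interval produce the single-crossover classes w+ dw z+ and w dw+ z (103 + 132 = 235) plus the double crossovers (13).
RF(w–z) = (235 + 13) / 1842 = 248/1842 = 0.1346 → 13.5 map units.

13.5 map units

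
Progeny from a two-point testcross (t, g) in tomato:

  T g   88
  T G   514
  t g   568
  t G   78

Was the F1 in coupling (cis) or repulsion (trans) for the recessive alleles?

cis

The two most frequent classes are T G (514) and t g (568); these are the parental (non-recombinant) types.
So the F1 carried T G on one chromosome and t g on the other — the recessive alleles are on the same chromosome (cis / coupling).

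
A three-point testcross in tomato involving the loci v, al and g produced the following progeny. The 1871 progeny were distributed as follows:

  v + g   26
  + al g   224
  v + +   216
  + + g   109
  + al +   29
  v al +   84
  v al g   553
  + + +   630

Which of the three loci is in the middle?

al

The two most frequent reciprocal classes, v al g and + + +, are the parental types, so the F1 was v al g / + + +.
The two rarest classes, v + g and + al +, are the double crossovers. Comparing them with the parentals, only the al allele has switched, so al is the middle locus and the order is v – al – g.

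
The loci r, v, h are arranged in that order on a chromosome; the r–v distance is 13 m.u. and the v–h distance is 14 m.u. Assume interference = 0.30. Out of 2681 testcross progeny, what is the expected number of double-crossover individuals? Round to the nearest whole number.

Map distances give recombination frequencies of 0.130 and 0.140 for the two intervals.
With interference 0.30 (so coincidence = 0.70), expected double-crossover frequency = 0.130 × 0.140 × 0.70 = 0.01274.
Expected number = 0.01274 × 2681 = 34.16 ≈ 34.

34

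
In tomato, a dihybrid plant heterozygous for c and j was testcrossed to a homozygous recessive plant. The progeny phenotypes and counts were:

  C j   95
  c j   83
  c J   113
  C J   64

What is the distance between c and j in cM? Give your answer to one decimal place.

41.4 cM

The two most frequent classes, C j (95) and c J (113), are the parental types, so the F1 was C j / c J.
The recombinant classes are C J and c j: 64 + 83 = 147.
Recombination frequency = 147/355 = 0.4141 ≈ 41.4%, i.e. 41.4 cM.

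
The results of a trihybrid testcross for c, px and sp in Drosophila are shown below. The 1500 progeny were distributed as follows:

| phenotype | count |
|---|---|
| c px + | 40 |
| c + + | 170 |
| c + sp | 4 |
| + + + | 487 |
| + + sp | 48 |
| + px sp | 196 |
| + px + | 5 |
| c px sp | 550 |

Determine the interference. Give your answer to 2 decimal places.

0.63

The two most frequent reciprocal classes, c px sp and + + +, are the parental types, so the F1 was c px sp / + + +.
The two rarest classes, c + sp and + px +, are the double crossovers. Comparing them with the parentals, only the px allele has switched, so px is the middle locus and the order is sp – px – c.
sp–px: (88 + 9)/1500 = 0.0647; px–c: (366 + 9)/1500 = 0.2500.
Expected DCO frequency = 0.0647 × 0.2500 ≈ 0.01617; observed = 9/1500 ≈ 0.00600.
Coefficient of coincidence = 0.00600/0.01617 ≈ 0.37; interference = 1 − 0.37 = 0.63.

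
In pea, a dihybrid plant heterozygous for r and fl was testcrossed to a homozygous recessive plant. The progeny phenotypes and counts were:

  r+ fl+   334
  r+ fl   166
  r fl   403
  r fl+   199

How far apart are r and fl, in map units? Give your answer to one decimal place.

The two most frequent classes, r+ fl+ (334) and r fl (403), are the parental types, so the F1 was r+ fl+ / r fl.
The recombinant classes are r+ fl and r fl+: 166 + 199 = 365.
Recombination frequency = 365/1102 = 0.3312 ≈ 33.1%, i.e. 33.1 map units.

33.1 map units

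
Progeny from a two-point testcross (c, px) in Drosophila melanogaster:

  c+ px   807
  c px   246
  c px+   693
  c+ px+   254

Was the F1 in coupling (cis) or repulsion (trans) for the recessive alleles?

The two most frequent classes are c+ px (807) and c px+ (693); these are the parental (non-recombinant) types.
So the F1 carried c+ px on one chromosome and c px+ on the other — the recessive alleles are on opposite chromosomes (trans / repulsion).

trans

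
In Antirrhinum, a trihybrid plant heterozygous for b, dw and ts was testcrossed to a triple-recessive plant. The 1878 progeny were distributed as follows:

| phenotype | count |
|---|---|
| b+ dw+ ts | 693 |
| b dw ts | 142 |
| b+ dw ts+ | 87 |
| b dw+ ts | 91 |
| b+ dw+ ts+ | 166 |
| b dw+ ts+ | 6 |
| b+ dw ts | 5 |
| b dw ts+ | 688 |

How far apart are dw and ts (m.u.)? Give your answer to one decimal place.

The two most frequent reciprocal classes, b dw ts+ and b+ dw+ ts, are the parental types, so the F1 was b dw ts+ / b+ dw+ ts.
The two rarest classes, b dw+ ts+ and b+ dw ts, are the double crossovers. Comparing them with the parentals, only the dw allele has switched, so dw is the middle locus and the order is b – dw – ts.
Crossovers in the dw–ts interval produce the single-crossover classes b dw ts and b+ dw+ ts+ (142 + 166 = 308) plus the double crossovers (11).
RF(dw–ts) = (308 + 11) / 1878 = 319/1878 = 0.1699 → 17.0 m.u.

17.0 m.u.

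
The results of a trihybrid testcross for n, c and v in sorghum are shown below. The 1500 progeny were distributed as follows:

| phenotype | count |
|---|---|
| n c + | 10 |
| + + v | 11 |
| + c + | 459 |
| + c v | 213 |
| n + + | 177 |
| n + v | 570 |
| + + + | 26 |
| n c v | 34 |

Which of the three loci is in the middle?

n

The two most frequent reciprocal classes, + c + and n + v, are the parental types, so the F1 was + c + / n + v.
The two rarest classes, n c + and + + v, are the double crossovers. Comparing them with the parentals, only the n allele has switched, so n is the middle locus and the order is c – n – v.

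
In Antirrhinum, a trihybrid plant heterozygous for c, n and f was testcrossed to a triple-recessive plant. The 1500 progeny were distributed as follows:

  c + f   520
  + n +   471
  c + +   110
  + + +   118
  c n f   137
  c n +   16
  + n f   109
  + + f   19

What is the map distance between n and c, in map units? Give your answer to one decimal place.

The two most frequent reciprocal classes, + n + and c + f, are the parental types, so the F1 was + n + / c + f.
The two rarest classes, c n + and + + f, are the double crossovers. Comparing them with the parentals, only the c allele has switched, so c is the middle locus and the order is f – c – n.
Crossovers in the c–n interval produce the single-crossover classes + + + and c n f (118 + 137 = 255) plus the double crossovers (35).
RF(c–n) = (255 + 35) / 1500 = 290/1500 = 0.1933 → 19.3 map units.

19.3 map units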